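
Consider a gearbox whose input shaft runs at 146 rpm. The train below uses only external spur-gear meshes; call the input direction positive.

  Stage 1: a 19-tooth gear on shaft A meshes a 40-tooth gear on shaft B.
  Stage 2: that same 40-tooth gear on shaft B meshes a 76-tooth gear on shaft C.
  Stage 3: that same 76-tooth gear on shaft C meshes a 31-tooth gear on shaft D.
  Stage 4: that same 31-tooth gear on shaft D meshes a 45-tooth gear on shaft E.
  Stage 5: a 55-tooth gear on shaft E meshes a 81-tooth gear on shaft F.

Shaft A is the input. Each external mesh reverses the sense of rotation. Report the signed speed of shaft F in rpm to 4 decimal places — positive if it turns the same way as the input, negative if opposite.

-41.8573 rpm (opposite to input, |ω| = 41.8573 rpm)

Stage 1 [19T→40T]: ω = 146.0000×19/40 = 69.3500 rpm, dir flips to −; running = −69.3500
Stage 2 [40T→76T]: ω = 69.3500×40/76 = 36.5000 rpm, dir flips to +; running = +36.5000
Stage 3 [76T→31T]: ω = 36.5000×76/31 = 89.4839 rpm, dir flips to −; running = −89.4839
Stage 4 [31T→45T]: ω = 89.4839×31/45 = 61.6444 rpm, dir flips to +; running = +61.6444
Stage 5 [55T→81T]: ω = 61.6444×55/81 = 41.8573 rpm, dir flips to −; running = −41.8573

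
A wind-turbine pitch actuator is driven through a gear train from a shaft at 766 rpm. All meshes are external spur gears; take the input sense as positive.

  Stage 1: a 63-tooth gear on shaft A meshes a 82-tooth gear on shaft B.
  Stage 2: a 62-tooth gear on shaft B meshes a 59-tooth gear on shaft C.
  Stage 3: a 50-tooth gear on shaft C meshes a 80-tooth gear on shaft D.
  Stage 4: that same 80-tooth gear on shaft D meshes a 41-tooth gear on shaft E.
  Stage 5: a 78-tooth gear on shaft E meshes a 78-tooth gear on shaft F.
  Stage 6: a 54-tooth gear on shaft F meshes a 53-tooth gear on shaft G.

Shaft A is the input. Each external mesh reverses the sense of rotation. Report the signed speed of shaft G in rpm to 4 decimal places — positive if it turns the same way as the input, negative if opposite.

Stage 1 [63T→82T]: ω = 766.0000×63/82 = 588.5122 rpm, dir flips to −; running = −588.5122
Stage 2 [62T→59T]: ω = 588.5122×62/59 = 618.4365 rpm, dir flips to +; running = +618.4365
Stage 3 [50T→80T]: ω = 618.4365×50/80 = 386.5228 rpm, dir flips to −; running = −386.5228
Stage 4 [80T→41T]: ω = 386.5228×80/41 = 754.1909 rpm, dir flips to +; running = +754.1909
Stage 5 [78T→78T]: ω = 754.1909×78/78 = 754.1909 rpm, dir flips to −; running = −754.1909
Stage 6 [54T→53T]: ω = 754.1909×54/53 = 768.4209 rpm, dir flips to +; running = +768.4209

+768.4209 rpm (same as input, |ω| = 768.4209 rpm)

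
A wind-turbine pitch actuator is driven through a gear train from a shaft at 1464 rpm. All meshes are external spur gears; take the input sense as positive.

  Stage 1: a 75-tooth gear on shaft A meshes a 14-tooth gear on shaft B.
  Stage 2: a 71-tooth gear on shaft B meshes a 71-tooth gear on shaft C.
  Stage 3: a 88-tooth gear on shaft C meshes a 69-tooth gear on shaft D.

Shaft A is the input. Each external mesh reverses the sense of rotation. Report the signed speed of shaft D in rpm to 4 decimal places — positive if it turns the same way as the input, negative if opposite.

Stage 1 [75T→14T]: ω = 1464.0000×75/14 = 7842.8571 rpm, dir flips to −; running = −7842.8571
Stage 2 [71T→71T]: ω = 7842.8571×71/71 = 7842.8571 rpm, dir flips to +; running = +7842.8571
Stage 3 [88T→69T]: ω = 7842.8571×88/69 = 10002.4845 rpm, dir flips to −; running = −10002.4845

-10002.4845 rpm (opposite to input, |ω| = 10002.4845 rpm)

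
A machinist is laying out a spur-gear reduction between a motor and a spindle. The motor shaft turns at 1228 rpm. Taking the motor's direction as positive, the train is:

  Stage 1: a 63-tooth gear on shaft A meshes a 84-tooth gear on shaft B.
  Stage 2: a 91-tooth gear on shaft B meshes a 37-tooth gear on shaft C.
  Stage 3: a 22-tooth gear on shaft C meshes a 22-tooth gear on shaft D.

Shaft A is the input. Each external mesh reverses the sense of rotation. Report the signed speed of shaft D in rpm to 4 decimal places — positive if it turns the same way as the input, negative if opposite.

Stage 1 [63T→84T]: ω = 1228.0000×63/84 = 921.0000 rpm, dir flips to −; running = −921.0000
Stage 2 [91T→37T]: ω = 921.0000×91/37 = 2265.1622 rpm, dir flips to +; running = +2265.1622
Stage 3 [22T→22T]: ω = 2265.1622×22/22 = 2265.1622 rpm, dir flips to −; running = −2265.1622

-2265.1622 rpm (opposite to input, |ω| = 2265.1622 rpm)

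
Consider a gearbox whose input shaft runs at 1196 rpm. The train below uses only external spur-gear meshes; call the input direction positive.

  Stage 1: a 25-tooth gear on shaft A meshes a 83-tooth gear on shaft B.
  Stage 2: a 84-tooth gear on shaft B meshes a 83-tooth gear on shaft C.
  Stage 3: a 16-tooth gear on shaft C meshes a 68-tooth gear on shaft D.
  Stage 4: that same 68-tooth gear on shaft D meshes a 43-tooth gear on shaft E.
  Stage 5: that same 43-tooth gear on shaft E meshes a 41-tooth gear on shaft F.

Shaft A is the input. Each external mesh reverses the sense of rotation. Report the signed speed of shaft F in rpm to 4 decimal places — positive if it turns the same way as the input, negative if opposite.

-142.2756 rpm (opposite to input, |ω| = 142.2756 rpm)

Stage 1 [25T→83T]: ω = 1196.0000×25/83 = 360.2410 rpm, dir flips to −; running = −360.2410
Stage 2 [84T→83T]: ω = 360.2410×84/83 = 364.5812 rpm, dir flips to +; running = +364.5812
Stage 3 [16T→68T]: ω = 364.5812×16/68 = 85.7838 rpm, dir flips to −; running = −85.7838
Stage 4 [68T→43T]: ω = 85.7838×68/43 = 135.6581 rpm, dir flips to +; running = +135.6581
Stage 5 [43T→41T]: ω = 135.6581×43/41 = 142.2756 rpm, dir flips to −; running = −142.2756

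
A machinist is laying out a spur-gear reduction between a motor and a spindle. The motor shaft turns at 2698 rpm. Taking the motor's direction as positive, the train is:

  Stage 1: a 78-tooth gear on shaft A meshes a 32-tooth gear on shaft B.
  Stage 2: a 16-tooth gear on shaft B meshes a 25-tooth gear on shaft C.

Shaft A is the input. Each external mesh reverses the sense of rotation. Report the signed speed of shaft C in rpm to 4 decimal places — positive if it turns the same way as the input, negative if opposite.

+4208.8800 rpm (same as input, |ω| = 4208.8800 rpm)

Stage 1 [78T→32T]: ω = 2698.0000×78/32 = 6576.3750 rpm, dir flips to −; running = −6576.3750
Stage 2 [16T→25T]: ω = 6576.3750×16/25 = 4208.8800 rpm, dir flips to +; running = +4208.8800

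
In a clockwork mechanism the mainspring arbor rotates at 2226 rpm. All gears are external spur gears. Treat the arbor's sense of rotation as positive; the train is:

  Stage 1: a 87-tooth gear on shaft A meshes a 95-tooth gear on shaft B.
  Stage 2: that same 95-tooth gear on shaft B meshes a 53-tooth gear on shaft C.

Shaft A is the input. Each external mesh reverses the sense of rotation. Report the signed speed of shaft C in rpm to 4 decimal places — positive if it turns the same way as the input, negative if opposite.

+3654.0000 rpm (same as input, |ω| = 3654.0000 rpm)

Stage 1 [87T→95T]: ω = 2226.0000×87/95 = 2038.5474 rpm, dir flips to −; running = −2038.5474
Stage 2 [95T→53T]: ω = 2038.5474×95/53 = 3654.0000 rpm, dir flips to +; running = +3654.0000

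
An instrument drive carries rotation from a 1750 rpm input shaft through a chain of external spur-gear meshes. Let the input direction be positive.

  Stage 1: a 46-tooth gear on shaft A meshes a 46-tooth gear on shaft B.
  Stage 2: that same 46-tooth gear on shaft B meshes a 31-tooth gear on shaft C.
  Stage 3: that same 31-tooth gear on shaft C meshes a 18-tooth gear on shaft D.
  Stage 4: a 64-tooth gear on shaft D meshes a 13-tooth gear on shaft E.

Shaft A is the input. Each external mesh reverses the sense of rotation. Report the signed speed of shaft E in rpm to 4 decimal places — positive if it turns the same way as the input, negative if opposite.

Stage 1 [46T→46T]: ω = 1750.0000×46/46 = 1750.0000 rpm, dir flips to −; running = −1750.0000
Stage 2 [46T→31T]: ω = 1750.0000×46/31 = 2596.7742 rpm, dir flips to +; running = +2596.7742
Stage 3 [31T→18T]: ω = 2596.7742×31/18 = 4472.2222 rpm, dir flips to −; running = −4472.2222
Stage 4 [64T→13T]: ω = 4472.2222×64/13 = 22017.0940 rpm, dir flips to +; running = +22017.0940

+22017.0940 rpm (same as input, |ω| = 22017.0940 rpm)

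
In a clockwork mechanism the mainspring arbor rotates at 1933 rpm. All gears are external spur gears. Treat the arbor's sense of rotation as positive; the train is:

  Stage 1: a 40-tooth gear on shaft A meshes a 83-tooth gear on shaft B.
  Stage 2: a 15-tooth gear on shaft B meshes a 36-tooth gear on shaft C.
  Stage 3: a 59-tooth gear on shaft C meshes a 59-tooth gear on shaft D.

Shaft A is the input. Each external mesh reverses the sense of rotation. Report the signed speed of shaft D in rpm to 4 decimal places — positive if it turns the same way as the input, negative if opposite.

Stage 1 [40T→83T]: ω = 1933.0000×40/83 = 931.5663 rpm, dir flips to −; running = −931.5663
Stage 2 [15T→36T]: ω = 931.5663×15/36 = 388.1526 rpm, dir flips to +; running = +388.1526
Stage 3 [59T→59T]: ω = 388.1526×59/59 = 388.1526 rpm, dir flips to −; running = −388.1526

-388.1526 rpm (opposite to input, |ω| = 388.1526 rpm)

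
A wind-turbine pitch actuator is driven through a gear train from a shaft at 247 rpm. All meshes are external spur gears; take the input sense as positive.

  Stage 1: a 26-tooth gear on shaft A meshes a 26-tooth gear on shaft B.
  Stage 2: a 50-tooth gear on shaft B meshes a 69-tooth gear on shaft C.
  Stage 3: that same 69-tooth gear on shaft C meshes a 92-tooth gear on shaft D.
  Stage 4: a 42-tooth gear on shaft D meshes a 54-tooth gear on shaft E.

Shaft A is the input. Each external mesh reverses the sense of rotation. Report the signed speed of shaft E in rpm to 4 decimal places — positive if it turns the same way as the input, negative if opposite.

Stage 1 [26T→26T]: ω = 247.0000×26/26 = 247.0000 rpm, dir flips to −; running = −247.0000
Stage 2 [50T→69T]: ω = 247.0000×50/69 = 178.9855 rpm, dir flips to +; running = +178.9855
Stage 3 [69T→92T]: ω = 178.9855×69/92 = 134.2391 rpm, dir flips to −; running = −134.2391
Stage 4 [42T→54T]: ω = 134.2391×42/54 = 104.4082 rpm, dir flips to +; running = +104.4082

+104.4082 rpm (same as input, |ω| = 104.4082 rpm)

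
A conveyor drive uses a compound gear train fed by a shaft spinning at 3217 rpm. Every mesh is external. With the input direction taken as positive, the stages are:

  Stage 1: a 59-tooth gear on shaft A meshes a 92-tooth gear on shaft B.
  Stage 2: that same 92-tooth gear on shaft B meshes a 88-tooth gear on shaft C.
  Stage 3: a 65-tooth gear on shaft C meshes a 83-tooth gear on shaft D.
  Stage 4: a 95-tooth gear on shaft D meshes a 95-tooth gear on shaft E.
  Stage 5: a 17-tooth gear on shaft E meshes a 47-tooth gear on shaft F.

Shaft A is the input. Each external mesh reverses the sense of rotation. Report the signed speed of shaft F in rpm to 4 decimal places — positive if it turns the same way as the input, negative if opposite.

-610.9515 rpm (opposite to input, |ω| = 610.9515 rpm)

Stage 1 [59T→92T]: ω = 3217.0000×59/92 = 2063.0761 rpm, dir flips to −; running = −2063.0761
Stage 2 [92T→88T]: ω = 2063.0761×92/88 = 2156.8523 rpm, dir flips to +; running = +2156.8523
Stage 3 [65T→83T]: ω = 2156.8523×65/83 = 1689.1012 rpm, dir flips to −; running = −1689.1012
Stage 4 [95T→95T]: ω = 1689.1012×95/95 = 1689.1012 rpm, dir flips to +; running = +1689.1012
Stage 5 [17T→47T]: ω = 1689.1012×17/47 = 610.9515 rpm, dir flips to −; running = −610.9515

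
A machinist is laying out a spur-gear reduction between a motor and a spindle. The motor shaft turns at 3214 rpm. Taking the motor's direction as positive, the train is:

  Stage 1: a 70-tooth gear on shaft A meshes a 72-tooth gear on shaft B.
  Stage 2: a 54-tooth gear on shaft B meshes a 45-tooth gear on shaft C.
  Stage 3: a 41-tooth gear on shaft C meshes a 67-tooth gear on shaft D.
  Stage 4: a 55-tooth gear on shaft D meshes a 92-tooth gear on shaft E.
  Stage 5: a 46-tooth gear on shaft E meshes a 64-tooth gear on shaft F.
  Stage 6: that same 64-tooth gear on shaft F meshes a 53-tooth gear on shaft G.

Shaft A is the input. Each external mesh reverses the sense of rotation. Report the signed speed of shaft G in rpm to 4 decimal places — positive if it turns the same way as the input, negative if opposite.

+1190.5799 rpm (same as input, |ω| = 1190.5799 rpm)

Stage 1 [70T→72T]: ω = 3214.0000×70/72 = 3124.7222 rpm, dir flips to −; running = −3124.7222
Stage 2 [54T→45T]: ω = 3124.7222×54/45 = 3749.6667 rpm, dir flips to +; running = +3749.6667
Stage 3 [41T→67T]: ω = 3749.6667×41/67 = 2294.5721 rpm, dir flips to −; running = −2294.5721
Stage 4 [55T→92T]: ω = 2294.5721×55/92 = 1371.7551 rpm, dir flips to +; running = +1371.7551
Stage 5 [46T→64T]: ω = 1371.7551×46/64 = 985.9490 rpm, dir flips to −; running = −985.9490
Stage 6 [64T→53T]: ω = 985.9490×64/53 = 1190.5799 rpm, dir flips to +; running = +1190.5799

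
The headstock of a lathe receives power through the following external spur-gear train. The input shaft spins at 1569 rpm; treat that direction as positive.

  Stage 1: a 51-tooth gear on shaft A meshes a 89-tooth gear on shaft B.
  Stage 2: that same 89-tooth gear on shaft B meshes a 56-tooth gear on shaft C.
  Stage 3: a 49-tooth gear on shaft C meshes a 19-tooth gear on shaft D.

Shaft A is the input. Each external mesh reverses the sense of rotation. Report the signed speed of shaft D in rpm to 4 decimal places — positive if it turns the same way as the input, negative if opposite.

-3685.0855 rpm (opposite to input, |ω| = 3685.0855 rpm)

Stage 1 [51T→89T]: ω = 1569.0000×51/89 = 899.0899 rpm, dir flips to −; running = −899.0899
Stage 2 [89T→56T]: ω = 899.0899×89/56 = 1428.9107 rpm, dir flips to +; running = +1428.9107
Stage 3 [49T→19T]: ω = 1428.9107×49/19 = 3685.0855 rpm, dir flips to −; running = −3685.0855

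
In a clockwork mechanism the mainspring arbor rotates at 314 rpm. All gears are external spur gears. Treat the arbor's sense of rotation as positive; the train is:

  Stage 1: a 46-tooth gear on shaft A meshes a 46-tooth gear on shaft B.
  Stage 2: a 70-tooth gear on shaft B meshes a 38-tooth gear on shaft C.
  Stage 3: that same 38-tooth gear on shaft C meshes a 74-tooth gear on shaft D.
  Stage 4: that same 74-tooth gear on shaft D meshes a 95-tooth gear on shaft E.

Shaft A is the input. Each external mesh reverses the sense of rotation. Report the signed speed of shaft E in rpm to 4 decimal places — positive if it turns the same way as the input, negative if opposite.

Stage 1 [46T→46T]: ω = 314.0000×46/46 = 314.0000 rpm, dir flips to −; running = −314.0000
Stage 2 [70T→38T]: ω = 314.0000×70/38 = 578.4211 rpm, dir flips to +; running = +578.4211
Stage 3 [38T→74T]: ω = 578.4211×38/74 = 297.0270 rpm, dir flips to −; running = −297.0270
Stage 4 [74T→95T]: ω = 297.0270×74/95 = 231.3684 rpm, dir flips to +; running = +231.3684

+231.3684 rpm (same as input, |ω| = 231.3684 rpm)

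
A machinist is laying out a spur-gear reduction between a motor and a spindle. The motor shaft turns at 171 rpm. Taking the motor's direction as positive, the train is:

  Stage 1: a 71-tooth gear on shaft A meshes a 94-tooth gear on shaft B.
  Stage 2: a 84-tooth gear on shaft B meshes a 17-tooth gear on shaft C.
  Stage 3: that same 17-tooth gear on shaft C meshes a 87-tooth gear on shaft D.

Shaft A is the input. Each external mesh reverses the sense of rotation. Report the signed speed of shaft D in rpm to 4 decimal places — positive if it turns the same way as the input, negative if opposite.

-124.7058 rpm (opposite to input, |ω| = 124.7058 rpm)

Stage 1 [71T→94T]: ω = 171.0000×71/94 = 129.1596 rpm, dir flips to −; running = −129.1596
Stage 2 [84T→17T]: ω = 129.1596×84/17 = 638.2003 rpm, dir flips to +; running = +638.2003
Stage 3 [17T→87T]: ω = 638.2003×17/87 = 124.7058 rpm, dir flips to −; running = −124.7058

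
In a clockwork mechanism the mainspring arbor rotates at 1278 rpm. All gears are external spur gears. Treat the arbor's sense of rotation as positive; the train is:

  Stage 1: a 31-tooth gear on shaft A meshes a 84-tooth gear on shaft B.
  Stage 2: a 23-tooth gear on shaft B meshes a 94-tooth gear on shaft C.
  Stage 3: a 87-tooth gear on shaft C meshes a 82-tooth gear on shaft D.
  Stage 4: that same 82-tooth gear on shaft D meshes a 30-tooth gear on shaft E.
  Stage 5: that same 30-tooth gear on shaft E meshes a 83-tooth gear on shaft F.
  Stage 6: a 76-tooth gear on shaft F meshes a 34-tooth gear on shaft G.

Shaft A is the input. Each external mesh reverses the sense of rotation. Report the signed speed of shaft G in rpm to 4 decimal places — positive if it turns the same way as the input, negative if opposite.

+270.3890 rpm (same as input, |ω| = 270.3890 rpm)

Stage 1 [31T→84T]: ω = 1278.0000×31/84 = 471.6429 rpm, dir flips to −; running = −471.6429
Stage 2 [23T→94T]: ω = 471.6429×23/94 = 115.4020 rpm, dir flips to +; running = +115.4020
Stage 3 [87T→82T]: ω = 115.4020×87/82 = 122.4387 rpm, dir flips to −; running = −122.4387
Stage 4 [82T→30T]: ω = 122.4387×82/30 = 334.6657 rpm, dir flips to +; running = +334.6657
Stage 5 [30T→83T]: ω = 334.6657×30/83 = 120.9635 rpm, dir flips to −; running = −120.9635
Stage 6 [76T→34T]: ω = 120.9635×76/34 = 270.3890 rpm, dir flips to +; running = +270.3890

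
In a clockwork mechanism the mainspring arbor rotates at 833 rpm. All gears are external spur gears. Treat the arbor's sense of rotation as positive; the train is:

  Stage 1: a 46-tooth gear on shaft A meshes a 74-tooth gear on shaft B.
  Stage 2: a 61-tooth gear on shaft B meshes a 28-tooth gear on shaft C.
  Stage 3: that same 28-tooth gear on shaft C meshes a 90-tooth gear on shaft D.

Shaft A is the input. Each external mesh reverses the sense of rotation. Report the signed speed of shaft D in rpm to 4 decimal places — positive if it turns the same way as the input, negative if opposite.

-350.9607 rpm (opposite to input, |ω| = 350.9607 rpm)

Stage 1 [46T→74T]: ω = 833.0000×46/74 = 517.8108 rpm, dir flips to −; running = −517.8108
Stage 2 [61T→28T]: ω = 517.8108×61/28 = 1128.0878 rpm, dir flips to +; running = +1128.0878
Stage 3 [28T→90T]: ω = 1128.0878×28/90 = 350.9607 rpm, dir flips to −; running = −350.9607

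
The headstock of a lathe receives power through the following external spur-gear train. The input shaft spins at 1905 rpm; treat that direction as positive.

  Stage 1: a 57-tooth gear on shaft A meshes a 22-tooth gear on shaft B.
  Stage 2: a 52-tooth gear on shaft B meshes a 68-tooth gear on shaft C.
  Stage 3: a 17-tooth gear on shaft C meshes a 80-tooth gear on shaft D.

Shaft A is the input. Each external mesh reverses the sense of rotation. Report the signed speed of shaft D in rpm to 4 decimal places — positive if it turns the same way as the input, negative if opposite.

Stage 1 [57T→22T]: ω = 1905.0000×57/22 = 4935.6818 rpm, dir flips to −; running = −4935.6818
Stage 2 [52T→68T]: ω = 4935.6818×52/68 = 3774.3449 rpm, dir flips to +; running = +3774.3449
Stage 3 [17T→80T]: ω = 3774.3449×17/80 = 802.0483 rpm, dir flips to −; running = −802.0483

-802.0483 rpm (opposite to input, |ω| = 802.0483 rpm)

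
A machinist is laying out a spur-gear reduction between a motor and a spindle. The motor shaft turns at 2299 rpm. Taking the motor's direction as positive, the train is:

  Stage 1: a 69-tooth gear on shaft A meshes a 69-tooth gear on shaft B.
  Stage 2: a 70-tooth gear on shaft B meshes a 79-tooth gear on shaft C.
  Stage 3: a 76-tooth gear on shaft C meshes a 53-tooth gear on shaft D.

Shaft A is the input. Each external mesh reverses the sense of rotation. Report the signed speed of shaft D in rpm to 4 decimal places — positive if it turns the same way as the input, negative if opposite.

Stage 1 [69T→69T]: ω = 2299.0000×69/69 = 2299.0000 rpm, dir flips to −; running = −2299.0000
Stage 2 [70T→79T]: ω = 2299.0000×70/79 = 2037.0886 rpm, dir flips to +; running = +2037.0886
Stage 3 [76T→53T]: ω = 2037.0886×76/53 = 2921.1082 rpm, dir flips to −; running = −2921.1082

-2921.1082 rpm (opposite to input, |ω| = 2921.1082 rpm)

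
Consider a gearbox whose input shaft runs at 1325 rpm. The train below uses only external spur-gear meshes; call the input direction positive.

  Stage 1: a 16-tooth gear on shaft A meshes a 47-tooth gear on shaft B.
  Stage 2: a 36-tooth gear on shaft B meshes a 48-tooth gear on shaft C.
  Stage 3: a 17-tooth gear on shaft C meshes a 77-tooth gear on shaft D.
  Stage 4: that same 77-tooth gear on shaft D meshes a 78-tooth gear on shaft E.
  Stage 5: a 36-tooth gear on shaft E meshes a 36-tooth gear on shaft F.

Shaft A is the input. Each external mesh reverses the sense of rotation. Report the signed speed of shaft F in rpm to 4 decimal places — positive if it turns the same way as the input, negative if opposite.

Stage 1 [16T→47T]: ω = 1325.0000×16/47 = 451.0638 rpm, dir flips to −; running = −451.0638
Stage 2 [36T→48T]: ω = 451.0638×36/48 = 338.2979 rpm, dir flips to +; running = +338.2979
Stage 3 [17T→77T]: ω = 338.2979×17/77 = 74.6891 rpm, dir flips to −; running = −74.6891
Stage 4 [77T→78T]: ω = 74.6891×77/78 = 73.7316 rpm, dir flips to +; running = +73.7316
Stage 5 [36T→36T]: ω = 73.7316×36/36 = 73.7316 rpm, dir flips to −; running = −73.7316

-73.7316 rpm (opposite to input, |ω| = 73.7316 rpm)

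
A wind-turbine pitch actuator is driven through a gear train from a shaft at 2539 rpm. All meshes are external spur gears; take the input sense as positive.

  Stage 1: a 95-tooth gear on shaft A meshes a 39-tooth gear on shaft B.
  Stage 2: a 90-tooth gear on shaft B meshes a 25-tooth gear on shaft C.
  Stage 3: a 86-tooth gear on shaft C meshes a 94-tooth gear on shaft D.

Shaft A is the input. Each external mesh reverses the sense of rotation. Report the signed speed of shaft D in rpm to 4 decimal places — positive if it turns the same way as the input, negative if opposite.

Stage 1 [95T→39T]: ω = 2539.0000×95/39 = 6184.7436 rpm, dir flips to −; running = −6184.7436
Stage 2 [90T→25T]: ω = 6184.7436×90/25 = 22265.0769 rpm, dir flips to +; running = +22265.0769
Stage 3 [86T→94T]: ω = 22265.0769×86/94 = 20370.1768 rpm, dir flips to −; running = −20370.1768

-20370.1768 rpm (opposite to input, |ω| = 20370.1768 rpm)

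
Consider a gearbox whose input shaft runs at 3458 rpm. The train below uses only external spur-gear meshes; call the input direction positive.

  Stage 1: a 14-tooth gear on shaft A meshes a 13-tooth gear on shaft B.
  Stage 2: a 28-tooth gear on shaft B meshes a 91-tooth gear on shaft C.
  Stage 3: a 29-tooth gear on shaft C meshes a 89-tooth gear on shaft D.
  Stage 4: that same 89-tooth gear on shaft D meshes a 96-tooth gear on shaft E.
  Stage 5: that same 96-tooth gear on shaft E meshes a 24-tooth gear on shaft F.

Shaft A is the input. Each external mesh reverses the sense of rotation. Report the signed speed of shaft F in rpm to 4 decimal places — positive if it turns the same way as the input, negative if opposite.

-1384.5641 rpm (opposite to input, |ω| = 1384.5641 rpm)

Stage 1 [14T→13T]: ω = 3458.0000×14/13 = 3724.0000 rpm, dir flips to −; running = −3724.0000
Stage 2 [28T→91T]: ω = 3724.0000×28/91 = 1145.8462 rpm, dir flips to +; running = +1145.8462
Stage 3 [29T→89T]: ω = 1145.8462×29/89 = 373.3656 rpm, dir flips to −; running = −373.3656
Stage 4 [89T→96T]: ω = 373.3656×89/96 = 346.1410 rpm, dir flips to +; running = +346.1410
Stage 5 [96T→24T]: ω = 346.1410×96/24 = 1384.5641 rpm, dir flips to −; running = −1384.5641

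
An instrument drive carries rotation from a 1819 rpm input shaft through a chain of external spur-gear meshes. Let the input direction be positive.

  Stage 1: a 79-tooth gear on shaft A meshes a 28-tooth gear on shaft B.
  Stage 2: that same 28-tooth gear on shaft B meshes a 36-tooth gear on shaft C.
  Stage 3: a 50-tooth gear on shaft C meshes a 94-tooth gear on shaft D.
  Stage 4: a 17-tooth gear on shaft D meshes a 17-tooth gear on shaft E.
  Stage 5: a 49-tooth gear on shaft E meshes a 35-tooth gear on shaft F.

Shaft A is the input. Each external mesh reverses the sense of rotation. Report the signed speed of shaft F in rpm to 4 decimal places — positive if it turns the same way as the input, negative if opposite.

-2972.5384 rpm (opposite to input, |ω| = 2972.5384 rpm)

Stage 1 [79T→28T]: ω = 1819.0000×79/28 = 5132.1786 rpm, dir flips to −; running = −5132.1786
Stage 2 [28T→36T]: ω = 5132.1786×28/36 = 3991.6944 rpm, dir flips to +; running = +3991.6944
Stage 3 [50T→94T]: ω = 3991.6944×50/94 = 2123.2417 rpm, dir flips to −; running = −2123.2417
Stage 4 [17T→17T]: ω = 2123.2417×17/17 = 2123.2417 rpm, dir flips to +; running = +2123.2417
Stage 5 [49T→35T]: ω = 2123.2417×49/35 = 2972.5384 rpm, dir flips to −; running = −2972.5384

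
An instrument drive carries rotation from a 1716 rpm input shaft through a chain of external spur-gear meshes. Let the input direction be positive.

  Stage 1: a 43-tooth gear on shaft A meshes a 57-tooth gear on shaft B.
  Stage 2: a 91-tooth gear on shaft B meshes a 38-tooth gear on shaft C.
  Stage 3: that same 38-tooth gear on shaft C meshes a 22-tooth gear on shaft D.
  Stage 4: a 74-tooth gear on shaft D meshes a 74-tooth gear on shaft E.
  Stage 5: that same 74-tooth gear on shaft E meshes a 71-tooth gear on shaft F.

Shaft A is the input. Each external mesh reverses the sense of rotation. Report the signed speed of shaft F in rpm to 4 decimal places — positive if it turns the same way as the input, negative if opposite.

-5580.8836 rpm (opposite to input, |ω| = 5580.8836 rpm)

Stage 1 [43T→57T]: ω = 1716.0000×43/57 = 1294.5263 rpm, dir flips to −; running = −1294.5263
Stage 2 [91T→38T]: ω = 1294.5263×91/38 = 3100.0499 rpm, dir flips to +; running = +3100.0499
Stage 3 [38T→22T]: ω = 3100.0499×38/22 = 5354.6316 rpm, dir flips to −; running = −5354.6316
Stage 4 [74T→74T]: ω = 5354.6316×74/74 = 5354.6316 rpm, dir flips to +; running = +5354.6316
Stage 5 [74T→71T]: ω = 5354.6316×74/71 = 5580.8836 rpm, dir flips to −; running = −5580.8836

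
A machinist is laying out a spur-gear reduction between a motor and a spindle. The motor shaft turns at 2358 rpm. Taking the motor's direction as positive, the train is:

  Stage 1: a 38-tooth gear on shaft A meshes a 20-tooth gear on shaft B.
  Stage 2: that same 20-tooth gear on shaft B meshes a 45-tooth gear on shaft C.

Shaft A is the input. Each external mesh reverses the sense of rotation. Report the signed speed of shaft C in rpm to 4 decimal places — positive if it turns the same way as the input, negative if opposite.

+1991.2000 rpm (same as input, |ω| = 1991.2000 rpm)

Stage 1 [38T→20T]: ω = 2358.0000×38/20 = 4480.2000 rpm, dir flips to −; running = −4480.2000
Stage 2 [20T→45T]: ω = 4480.2000×20/45 = 1991.2000 rpm, dir flips to +; running = +1991.2000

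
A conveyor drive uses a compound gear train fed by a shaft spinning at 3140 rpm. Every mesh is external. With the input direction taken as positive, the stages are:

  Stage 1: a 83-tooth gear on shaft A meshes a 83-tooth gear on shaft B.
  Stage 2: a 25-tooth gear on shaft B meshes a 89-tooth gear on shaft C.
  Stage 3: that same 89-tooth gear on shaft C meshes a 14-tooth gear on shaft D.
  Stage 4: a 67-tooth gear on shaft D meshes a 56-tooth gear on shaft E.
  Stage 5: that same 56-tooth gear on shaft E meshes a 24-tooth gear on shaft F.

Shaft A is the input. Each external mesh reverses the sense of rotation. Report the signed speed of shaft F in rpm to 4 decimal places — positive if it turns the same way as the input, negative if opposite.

Stage 1 [83T→83T]: ω = 3140.0000×83/83 = 3140.0000 rpm, dir flips to −; running = −3140.0000
Stage 2 [25T→89T]: ω = 3140.0000×25/89 = 882.0225 rpm, dir flips to +; running = +882.0225
Stage 3 [89T→14T]: ω = 882.0225×89/14 = 5607.1429 rpm, dir flips to −; running = −5607.1429
Stage 4 [67T→56T]: ω = 5607.1429×67/56 = 6708.5459 rpm, dir flips to +; running = +6708.5459
Stage 5 [56T→24T]: ω = 6708.5459×56/24 = 15653.2738 rpm, dir flips to −; running = −15653.2738

-15653.2738 rpm (opposite to input, |ω| = 15653.2738 rpm)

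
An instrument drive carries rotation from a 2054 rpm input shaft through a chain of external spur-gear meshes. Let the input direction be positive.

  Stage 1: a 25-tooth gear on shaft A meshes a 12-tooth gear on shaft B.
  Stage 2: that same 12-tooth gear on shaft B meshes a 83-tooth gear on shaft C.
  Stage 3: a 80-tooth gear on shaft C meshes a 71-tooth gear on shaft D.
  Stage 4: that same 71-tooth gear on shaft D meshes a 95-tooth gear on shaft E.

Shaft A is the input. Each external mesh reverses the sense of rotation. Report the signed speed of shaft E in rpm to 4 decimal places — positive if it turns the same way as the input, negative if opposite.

Stage 1 [25T→12T]: ω = 2054.0000×25/12 = 4279.1667 rpm, dir flips to −; running = −4279.1667
Stage 2 [12T→83T]: ω = 4279.1667×12/83 = 618.6747 rpm, dir flips to +; running = +618.6747
Stage 3 [80T→71T]: ω = 618.6747×80/71 = 697.0983 rpm, dir flips to −; running = −697.0983
Stage 4 [71T→95T]: ω = 697.0983×71/95 = 520.9892 rpm, dir flips to +; running = +520.9892

+520.9892 rpm (same as input, |ω| = 520.9892 rpm)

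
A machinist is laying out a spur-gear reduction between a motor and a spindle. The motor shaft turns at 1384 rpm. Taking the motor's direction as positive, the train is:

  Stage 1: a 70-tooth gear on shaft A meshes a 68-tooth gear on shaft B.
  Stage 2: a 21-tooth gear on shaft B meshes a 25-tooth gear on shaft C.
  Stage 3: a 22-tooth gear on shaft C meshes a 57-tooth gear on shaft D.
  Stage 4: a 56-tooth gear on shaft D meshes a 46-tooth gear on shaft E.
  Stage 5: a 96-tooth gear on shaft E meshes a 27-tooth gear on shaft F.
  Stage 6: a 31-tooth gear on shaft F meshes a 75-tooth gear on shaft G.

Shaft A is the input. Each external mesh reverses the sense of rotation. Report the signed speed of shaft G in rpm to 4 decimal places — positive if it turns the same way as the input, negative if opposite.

Stage 1 [70T→68T]: ω = 1384.0000×70/68 = 1424.7059 rpm, dir flips to −; running = −1424.7059
Stage 2 [21T→25T]: ω = 1424.7059×21/25 = 1196.7529 rpm, dir flips to +; running = +1196.7529
Stage 3 [22T→57T]: ω = 1196.7529×22/57 = 461.9046 rpm, dir flips to −; running = −461.9046
Stage 4 [56T→46T]: ω = 461.9046×56/46 = 562.3187 rpm, dir flips to +; running = +562.3187
Stage 5 [96T→27T]: ω = 562.3187×96/27 = 1999.3554 rpm, dir flips to −; running = −1999.3554
Stage 6 [31T→75T]: ω = 1999.3554×31/75 = 826.4002 rpm, dir flips to +; running = +826.4002

+826.4002 rpm (same as input, |ω| = 826.4002 rpm)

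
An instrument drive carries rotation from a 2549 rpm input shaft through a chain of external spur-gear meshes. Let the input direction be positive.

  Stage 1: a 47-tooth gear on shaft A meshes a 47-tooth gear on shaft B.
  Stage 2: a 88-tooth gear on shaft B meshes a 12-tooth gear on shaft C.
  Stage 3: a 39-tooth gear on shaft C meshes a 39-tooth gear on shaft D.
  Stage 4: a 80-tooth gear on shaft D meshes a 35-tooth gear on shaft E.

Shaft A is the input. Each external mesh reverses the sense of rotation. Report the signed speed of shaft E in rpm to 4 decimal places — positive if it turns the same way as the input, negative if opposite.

+42726.0952 rpm (same as input, |ω| = 42726.0952 rpm)

Stage 1 [47T→47T]: ω = 2549.0000×47/47 = 2549.0000 rpm, dir flips to −; running = −2549.0000
Stage 2 [88T→12T]: ω = 2549.0000×88/12 = 18692.6667 rpm, dir flips to +; running = +18692.6667
Stage 3 [39T→39T]: ω = 18692.6667×39/39 = 18692.6667 rpm, dir flips to −; running = −18692.6667
Stage 4 [80T→35T]: ω = 18692.6667×80/35 = 42726.0952 rpm, dir flips to +; running = +42726.0952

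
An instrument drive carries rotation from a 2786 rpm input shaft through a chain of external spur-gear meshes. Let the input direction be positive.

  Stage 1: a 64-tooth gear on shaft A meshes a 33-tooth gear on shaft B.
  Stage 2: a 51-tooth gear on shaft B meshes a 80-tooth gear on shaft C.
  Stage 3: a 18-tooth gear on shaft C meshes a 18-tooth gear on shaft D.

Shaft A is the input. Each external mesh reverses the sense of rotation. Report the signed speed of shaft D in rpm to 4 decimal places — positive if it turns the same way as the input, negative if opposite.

Stage 1 [64T→33T]: ω = 2786.0000×64/33 = 5403.1515 rpm, dir flips to −; running = −5403.1515
Stage 2 [51T→80T]: ω = 5403.1515×51/80 = 3444.5091 rpm, dir flips to +; running = +3444.5091
Stage 3 [18T→18T]: ω = 3444.5091×18/18 = 3444.5091 rpm, dir flips to −; running = −3444.5091

-3444.5091 rpm (opposite to input, |ω| = 3444.5091 rpm)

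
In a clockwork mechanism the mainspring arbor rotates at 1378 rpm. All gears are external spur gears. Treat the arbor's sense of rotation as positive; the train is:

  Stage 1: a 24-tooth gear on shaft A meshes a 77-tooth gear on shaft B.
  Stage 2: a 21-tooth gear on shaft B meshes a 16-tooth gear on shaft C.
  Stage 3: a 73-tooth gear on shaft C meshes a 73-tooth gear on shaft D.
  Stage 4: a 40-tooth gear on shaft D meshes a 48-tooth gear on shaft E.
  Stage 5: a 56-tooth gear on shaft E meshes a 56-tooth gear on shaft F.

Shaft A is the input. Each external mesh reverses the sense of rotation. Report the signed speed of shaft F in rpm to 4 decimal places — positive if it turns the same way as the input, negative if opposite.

-469.7727 rpm (opposite to input, |ω| = 469.7727 rpm)

Stage 1 [24T→77T]: ω = 1378.0000×24/77 = 429.5065 rpm, dir flips to −; running = −429.5065
Stage 2 [21T→16T]: ω = 429.5065×21/16 = 563.7273 rpm, dir flips to +; running = +563.7273
Stage 3 [73T→73T]: ω = 563.7273×73/73 = 563.7273 rpm, dir flips to −; running = −563.7273
Stage 4 [40T→48T]: ω = 563.7273×40/48 = 469.7727 rpm, dir flips to +; running = +469.7727
Stage 5 [56T→56T]: ω = 469.7727×56/56 = 469.7727 rpm, dir flips to −; running = −469.7727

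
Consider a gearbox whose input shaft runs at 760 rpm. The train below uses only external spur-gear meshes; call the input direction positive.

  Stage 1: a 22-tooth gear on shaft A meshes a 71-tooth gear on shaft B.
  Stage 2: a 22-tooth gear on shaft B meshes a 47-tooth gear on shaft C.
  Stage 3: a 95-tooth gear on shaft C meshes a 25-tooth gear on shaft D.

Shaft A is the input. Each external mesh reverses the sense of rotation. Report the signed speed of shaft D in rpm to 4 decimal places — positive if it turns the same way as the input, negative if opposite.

Stage 1 [22T→71T]: ω = 760.0000×22/71 = 235.4930 rpm, dir flips to −; running = −235.4930
Stage 2 [22T→47T]: ω = 235.4930×22/47 = 110.2307 rpm, dir flips to +; running = +110.2307
Stage 3 [95T→25T]: ω = 110.2307×95/25 = 418.8768 rpm, dir flips to −; running = −418.8768

-418.8768 rpm (opposite to input, |ω| = 418.8768 rpm)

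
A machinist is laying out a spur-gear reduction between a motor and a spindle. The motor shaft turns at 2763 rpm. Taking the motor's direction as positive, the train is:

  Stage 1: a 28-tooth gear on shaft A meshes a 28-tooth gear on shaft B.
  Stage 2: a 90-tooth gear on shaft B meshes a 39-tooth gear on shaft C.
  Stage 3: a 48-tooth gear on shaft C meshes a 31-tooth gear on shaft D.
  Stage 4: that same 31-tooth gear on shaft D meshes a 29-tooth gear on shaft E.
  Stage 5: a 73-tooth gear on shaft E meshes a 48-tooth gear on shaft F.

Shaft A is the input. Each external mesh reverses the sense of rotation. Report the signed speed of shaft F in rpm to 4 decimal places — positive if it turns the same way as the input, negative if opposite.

Stage 1 [28T→28T]: ω = 2763.0000×28/28 = 2763.0000 rpm, dir flips to −; running = −2763.0000
Stage 2 [90T→39T]: ω = 2763.0000×90/39 = 6376.1538 rpm, dir flips to +; running = +6376.1538
Stage 3 [48T→31T]: ω = 6376.1538×48/31 = 9872.7543 rpm, dir flips to −; running = −9872.7543
Stage 4 [31T→29T]: ω = 9872.7543×31/29 = 10553.6340 rpm, dir flips to +; running = +10553.6340
Stage 5 [73T→48T]: ω = 10553.6340×73/48 = 16050.3183 rpm, dir flips to −; running = −16050.3183

-16050.3183 rpm (opposite to input, |ω| = 16050.3183 rpm)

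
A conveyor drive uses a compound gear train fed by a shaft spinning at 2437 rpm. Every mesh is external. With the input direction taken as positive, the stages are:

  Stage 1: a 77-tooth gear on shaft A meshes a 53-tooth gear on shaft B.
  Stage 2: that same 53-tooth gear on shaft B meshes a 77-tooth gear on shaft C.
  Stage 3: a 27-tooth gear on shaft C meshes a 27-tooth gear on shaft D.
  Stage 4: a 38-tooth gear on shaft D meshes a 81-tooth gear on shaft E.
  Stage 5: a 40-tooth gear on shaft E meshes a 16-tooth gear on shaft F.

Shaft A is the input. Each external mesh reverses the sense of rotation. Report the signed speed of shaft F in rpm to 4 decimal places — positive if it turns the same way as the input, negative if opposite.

Stage 1 [77T→53T]: ω = 2437.0000×77/53 = 3540.5472 rpm, dir flips to −; running = −3540.5472
Stage 2 [53T→77T]: ω = 3540.5472×53/77 = 2437.0000 rpm, dir flips to +; running = +2437.0000
Stage 3 [27T→27T]: ω = 2437.0000×27/27 = 2437.0000 rpm, dir flips to −; running = −2437.0000
Stage 4 [38T→81T]: ω = 2437.0000×38/81 = 1143.2840 rpm, dir flips to +; running = +1143.2840
Stage 5 [40T→16T]: ω = 1143.2840×40/16 = 2858.2099 rpm, dir flips to −; running = −2858.2099

-2858.2099 rpm (opposite to input, |ω| = 2858.2099 rpm)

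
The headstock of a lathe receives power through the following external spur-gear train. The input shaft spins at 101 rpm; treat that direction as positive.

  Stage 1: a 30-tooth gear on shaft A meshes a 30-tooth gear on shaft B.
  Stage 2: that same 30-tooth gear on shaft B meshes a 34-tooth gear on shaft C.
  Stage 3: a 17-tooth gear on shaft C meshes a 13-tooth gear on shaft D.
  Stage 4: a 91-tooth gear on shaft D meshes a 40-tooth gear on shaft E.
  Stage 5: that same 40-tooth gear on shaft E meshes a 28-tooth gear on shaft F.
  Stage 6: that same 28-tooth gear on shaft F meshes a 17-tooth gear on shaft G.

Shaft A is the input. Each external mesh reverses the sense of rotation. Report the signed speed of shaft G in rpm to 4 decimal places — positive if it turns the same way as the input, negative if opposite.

Stage 1 [30T→30T]: ω = 101.0000×30/30 = 101.0000 rpm, dir flips to −; running = −101.0000
Stage 2 [30T→34T]: ω = 101.0000×30/34 = 89.1176 rpm, dir flips to +; running = +89.1176
Stage 3 [17T→13T]: ω = 89.1176×17/13 = 116.5385 rpm, dir flips to −; running = −116.5385
Stage 4 [91T→40T]: ω = 116.5385×91/40 = 265.1250 rpm, dir flips to +; running = +265.1250
Stage 5 [40T→28T]: ω = 265.1250×40/28 = 378.7500 rpm, dir flips to −; running = −378.7500
Stage 6 [28T→17T]: ω = 378.7500×28/17 = 623.8235 rpm, dir flips to +; running = +623.8235

+623.8235 rpm (same as input, |ω| = 623.8235 rpm)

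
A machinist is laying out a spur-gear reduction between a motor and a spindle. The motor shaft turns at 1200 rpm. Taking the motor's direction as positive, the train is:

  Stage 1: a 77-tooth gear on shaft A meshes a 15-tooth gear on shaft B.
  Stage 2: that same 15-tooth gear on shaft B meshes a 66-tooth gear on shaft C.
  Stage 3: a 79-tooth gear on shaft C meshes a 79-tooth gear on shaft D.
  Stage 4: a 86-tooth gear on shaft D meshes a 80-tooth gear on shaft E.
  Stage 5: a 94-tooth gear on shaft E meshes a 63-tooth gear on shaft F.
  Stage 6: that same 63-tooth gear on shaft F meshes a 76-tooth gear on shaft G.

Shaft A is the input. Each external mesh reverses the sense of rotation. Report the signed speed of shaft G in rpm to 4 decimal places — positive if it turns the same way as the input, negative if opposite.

Stage 1 [77T→15T]: ω = 1200.0000×77/15 = 6160.0000 rpm, dir flips to −; running = −6160.0000
Stage 2 [15T→66T]: ω = 6160.0000×15/66 = 1400.0000 rpm, dir flips to +; running = +1400.0000
Stage 3 [79T→79T]: ω = 1400.0000×79/79 = 1400.0000 rpm, dir flips to −; running = −1400.0000
Stage 4 [86T→80T]: ω = 1400.0000×86/80 = 1505.0000 rpm, dir flips to +; running = +1505.0000
Stage 5 [94T→63T]: ω = 1505.0000×94/63 = 2245.5556 rpm, dir flips to −; running = −2245.5556
Stage 6 [63T→76T]: ω = 2245.5556×63/76 = 1861.4474 rpm, dir flips to +; running = +1861.4474

+1861.4474 rpm (same as input, |ω| = 1861.4474 rpm)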